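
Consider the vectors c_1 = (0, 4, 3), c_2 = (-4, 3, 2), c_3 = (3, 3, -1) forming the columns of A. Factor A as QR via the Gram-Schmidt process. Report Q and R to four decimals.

q_1 = c_1/‖c_1‖ = (0, 4, 3)/5.0000 = (0.0000, 0.8000, 0.6000).
r_{12} = q_1·c_2 = 3.6000.
u_2 = c_2 − 3.6000·q_1 = (-4.0000, 0.1200, -0.1600).
‖u_2‖ = 4.0050, so q_2 = (-0.9988, 0.0300, -0.0400).
r_{13} = q_1·c_3 = 1.8000; r_{23} = q_2·c_3 = -2.8664.
u_3 = c_3 − 1.8000·q_1 + 2.8664·q_2 = (0.1372, 1.6459, -2.1945).
‖u_3‖ = 2.7466, so q_3 = (0.0499, 0.5993, -0.7990).

Q = [[0.0000, -0.9988, 0.0499], [0.8000, 0.0300, 0.5993], [0.6000, -0.0400, -0.7990]], R = [[5.0000, 3.6000, 1.8000], [0.0000, 4.0050, -2.8664], [0.0000, 0.0000, 2.7466]]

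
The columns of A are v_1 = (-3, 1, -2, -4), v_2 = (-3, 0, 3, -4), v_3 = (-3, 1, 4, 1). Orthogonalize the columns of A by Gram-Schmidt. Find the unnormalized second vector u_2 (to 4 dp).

q_1 = v_1/‖v_1‖ = (-3, 1, -2, -4)/5.4772 = (-0.5477, 0.1826, -0.3651, -0.7303).
r_{12} = q_1·v_2 = 3.4689.
u_2 = v_2 − 3.4689·q_1 = (-1.1000, -0.6333, 4.2667, -1.4667).

u_2 = (-1.1000, -0.6333, 4.2667, -1.4667)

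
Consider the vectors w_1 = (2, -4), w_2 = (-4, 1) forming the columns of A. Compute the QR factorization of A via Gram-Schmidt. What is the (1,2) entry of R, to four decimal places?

w_1 = (2, -4); ‖w_1‖ = 4.4721, so q_1 = (0.4472, -0.8944).
r_{12} = q_1·w_2 = -2.6833.

r_{12} = -2.6833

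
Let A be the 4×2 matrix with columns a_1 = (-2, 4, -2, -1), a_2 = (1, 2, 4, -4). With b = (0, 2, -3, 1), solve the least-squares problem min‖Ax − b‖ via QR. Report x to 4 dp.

x = (0.5483, -0.3540)

q_1 = a_1/‖a_1‖ = (-2, 4, -2, -1)/5.0000 = (-0.4000, 0.8000, -0.4000, -0.2000).
r_{12} = q_1·a_2 = 0.4000.
u_2 = a_2 − 0.4000·q_1 = (1.1600, 1.6800, 4.1600, -3.9200).
‖u_2‖ = 6.0696, so q_2 = (0.1911, 0.2768, 0.6854, -0.6458).
Qᵀb = (2.6000, -2.1484).
Back-substitute: x_2 = -2.1484/6.0696 = -0.3540.
x_1 = (2.6000 − 0.4000·(-0.3540))/5.0000 = 0.5483.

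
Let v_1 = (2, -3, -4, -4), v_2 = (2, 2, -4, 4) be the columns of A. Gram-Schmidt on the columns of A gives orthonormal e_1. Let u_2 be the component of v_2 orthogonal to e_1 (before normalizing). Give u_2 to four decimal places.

u_2 = (2.0889, 1.8667, -4.1778, 3.8222)

e_1 = v_1/‖v_1‖ = (2, -3, -4, -4)/6.7082 = (0.2981, -0.4472, -0.5963, -0.5963).
r_{12} = e_1·v_2 = -0.2981.
u_2 = v_2 + 0.2981·e_1 = (2.0889, 1.8667, -4.1778, 3.8222).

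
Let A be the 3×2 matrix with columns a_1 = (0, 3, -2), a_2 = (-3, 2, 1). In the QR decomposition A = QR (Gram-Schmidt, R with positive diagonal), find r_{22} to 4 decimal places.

r_{22} = 3.5734

q_1 = a_1/‖a_1‖ = (0, 3, -2)/3.6056 = (0.0000, 0.8321, -0.5547).
r_{12} = q_1·a_2 = 1.1094.
u_2 = a_2 − 1.1094·q_1 = (-3.0000, 1.0769, 1.6154).
r_{22} = ‖u_2‖ = 3.5734.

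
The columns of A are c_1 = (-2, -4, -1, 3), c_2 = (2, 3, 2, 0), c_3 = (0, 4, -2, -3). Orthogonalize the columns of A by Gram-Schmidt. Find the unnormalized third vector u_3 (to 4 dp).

c_1 = (-2, -4, -1, 3); ‖c_1‖ = 5.4772, so q_1 = (-0.3651, -0.7303, -0.1826, 0.5477).
q_1·c_2 = (-0.3651)·2 + (-0.7303)·3 + (-0.1826)·2 + 0.5477·0 = -3.2863.
u_2 = c_2 + 3.2863·q_1 = (0.8000, 0.6000, 1.4000, 1.8000).
‖u_2‖ = 2.4900, so q_2 = (0.3213, 0.2410, 0.5623, 0.7229).
q_1·c_3 = (-0.3651)·0 + (-0.7303)·4 + (-0.1826)·(-2) + 0.5477·(-3) = -4.1992; q_2·c_3 = 0.3213·0 + 0.2410·4 + 0.5623·(-2) + 0.7229·(-3) = -2.3293.
u_3 = c_3 + 4.1992·q_1 + 2.3293·q_2 = (-0.7849, 1.4946, -1.4570, 0.9839).

u_3 = (-0.7849, 1.4946, -1.4570, 0.9839)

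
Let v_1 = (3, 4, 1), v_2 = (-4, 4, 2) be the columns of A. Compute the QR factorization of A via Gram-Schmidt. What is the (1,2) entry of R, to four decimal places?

r_{12} = 1.1767

v_1 = (3, 4, 1); ‖v_1‖ = 5.0990, so q_1 = (0.5883, 0.7845, 0.1961).
r_{12} = q_1·v_2 = 1.1767.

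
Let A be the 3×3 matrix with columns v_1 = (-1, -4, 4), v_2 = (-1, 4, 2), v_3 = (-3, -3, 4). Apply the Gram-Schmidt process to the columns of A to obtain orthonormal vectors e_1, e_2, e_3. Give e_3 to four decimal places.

v_1 = (-1, -4, 4); ‖v_1‖ = 5.7446, so e_1 = (-0.1741, -0.6963, 0.6963).
e_1·v_2 = (-0.1741)·(-1) + (-0.6963)·4 + 0.6963·2 = -1.2185.
u_2 = v_2 + 1.2185·e_1 = (-1.2121, 3.1515, 2.8485).
‖u_2‖ = 4.4176, so e_2 = (-0.2744, 0.7134, 0.6448).
e_1·v_3 = (-0.1741)·(-3) + (-0.6963)·(-3) + 0.6963·4 = 5.3964; e_2·v_3 = (-0.2744)·(-3) + 0.7134·(-3) + 0.6448·4 = 1.2622.
u_3 = v_3 − 5.3964·e_1 − 1.2622·e_2 = (-1.7143, -0.1429, -0.5714).
‖u_3‖ = 1.8127, so e_3 = (-0.9457, -0.0788, -0.3152).

e_3 = (-0.9457, -0.0788, -0.3152)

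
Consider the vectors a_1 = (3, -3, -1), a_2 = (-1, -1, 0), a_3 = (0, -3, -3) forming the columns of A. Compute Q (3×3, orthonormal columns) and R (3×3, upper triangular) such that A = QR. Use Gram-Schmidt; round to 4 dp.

Q = [[0.6882, -0.7071, -0.1622], [-0.6882, -0.7071, 0.1622], [-0.2294, 0.0000, -0.9733]], R = [[4.3589, 0.0000, 2.7530], [0.0000, 1.4142, 2.1213], [0.0000, 0.0000, 2.4333]]

a_1 = (3, -3, -1); ‖a_1‖ = 4.3589, so e_1 = (0.6882, -0.6882, -0.2294).
e_1·a_2 = 0.6882·(-1) + (-0.6882)·(-1) + (-0.2294)·0 = 0.0000.
u_2 = a_2 + 0.0000·e_1 = (-1.0000, -1.0000, 0.0000).
‖u_2‖ = 1.4142, so e_2 = (-0.7071, -0.7071, 0.0000).
e_1·a_3 = 0.6882·0 + (-0.6882)·(-3) + (-0.2294)·(-3) = 2.7530; e_2·a_3 = (-0.7071)·0 + (-0.7071)·(-3) + 0.0000·(-3) = 2.1213.
u_3 = a_3 − 2.7530·e_1 − 2.1213·e_2 = (-0.3947, 0.3947, -2.3684).
‖u_3‖ = 2.4333, so e_3 = (-0.1622, 0.1622, -0.9733).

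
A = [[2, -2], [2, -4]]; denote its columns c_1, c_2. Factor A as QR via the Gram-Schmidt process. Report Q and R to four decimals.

q_1 = c_1/‖c_1‖ = (2, 2)/2.8284 = (0.7071, 0.7071).
r_{12} = q_1·c_2 = -4.2426.
u_2 = c_2 + 4.2426·q_1 = (1.0000, -1.0000).
‖u_2‖ = 1.4142, so q_2 = (0.7071, -0.7071).

Q = [[0.7071, 0.7071], [0.7071, -0.7071]], R = [[2.8284, -4.2426], [0.0000, 1.4142]]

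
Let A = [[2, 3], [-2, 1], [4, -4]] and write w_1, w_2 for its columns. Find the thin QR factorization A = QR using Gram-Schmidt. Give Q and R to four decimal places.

Q = [[0.4082, 0.8944], [-0.4082, 0.0000], [0.8165, -0.4472]], R = [[4.8990, -2.4495], [0.0000, 4.4721]]

w_1 = (2, -2, 4); ‖w_1‖ = 4.8990, so q_1 = (0.4082, -0.4082, 0.8165).
q_1·w_2 = 0.4082·3 + (-0.4082)·1 + 0.8165·(-4) = -2.4495.
u_2 = w_2 + 2.4495·q_1 = (4.0000, 0.0000, -2.0000).
‖u_2‖ = 4.4721, so q_2 = (0.8944, 0.0000, -0.4472).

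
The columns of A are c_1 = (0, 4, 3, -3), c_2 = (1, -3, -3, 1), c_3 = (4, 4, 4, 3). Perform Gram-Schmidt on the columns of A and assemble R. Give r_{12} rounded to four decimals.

r_{12} = -4.1160

q_1 = c_1/‖c_1‖ = (0, 4, 3, -3)/5.8310 = (0.0000, 0.6860, 0.5145, -0.5145).
r_{12} = q_1·c_2 = -4.1160.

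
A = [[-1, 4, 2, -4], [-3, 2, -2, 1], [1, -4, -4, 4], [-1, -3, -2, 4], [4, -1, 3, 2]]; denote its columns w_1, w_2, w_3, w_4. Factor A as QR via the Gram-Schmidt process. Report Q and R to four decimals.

Q = [[-0.1890, 0.5622, -0.1208, -0.0507], [-0.5669, 0.0638, -0.3479, 0.7201], [0.1890, -0.5622, -0.7323, -0.0703], [-0.1890, -0.5738, 0.5718, 0.2995], [0.7559, 0.1855, 0.0349, 0.6199]], R = [[5.2915, -2.8347, 2.6458, 1.7008], [0.0000, 6.1615, 4.9501, -6.3586], [0.0000, 0.0000, 2.3445, -0.4370], [0.0000, 0.0000, 0.0000, 3.0797]]

w_1 = (-1, -3, 1, -1, 4); ‖w_1‖ = 5.2915, so q_1 = (-0.1890, -0.5669, 0.1890, -0.1890, 0.7559).
q_1·w_2 = (-0.1890)·4 + (-0.5669)·2 + 0.1890·(-4) + (-0.1890)·(-3) + 0.7559·(-1) = -2.8347.
u_2 = w_2 + 2.8347·q_1 = (3.4643, 0.3929, -3.4643, -3.5357, 1.1429).
‖u_2‖ = 6.1615, so q_2 = (0.5622, 0.0638, -0.5622, -0.5738, 0.1855).
q_1·w_3 = (-0.1890)·2 + (-0.5669)·(-2) + 0.1890·(-4) + (-0.1890)·(-2) + 0.7559·3 = 2.6458; q_2·w_3 = 0.5622·2 + 0.0638·(-2) + (-0.5622)·(-4) + (-0.5738)·(-2) + 0.1855·3 = 4.9501.
u_3 = w_3 − 2.6458·q_1 − 4.9501·q_2 = (-0.2832, -0.8156, -1.7168, 1.3405, 0.0818).
‖u_3‖ = 2.3445, so q_3 = (-0.1208, -0.3479, -0.7323, 0.5718, 0.0349).
q_1·w_4 = (-0.1890)·(-4) + (-0.5669)·1 + 0.1890·4 + (-0.1890)·4 + 0.7559·2 = 1.7008; q_2·w_4 = 0.5622·(-4) + 0.0638·1 + (-0.5622)·4 + (-0.5738)·4 + 0.1855·2 = -6.3586; q_3·w_4 = (-0.1208)·(-4) + (-0.3479)·1 + (-0.7323)·4 + 0.5718·4 + 0.0349·2 = -0.4370.
u_4 = w_4 − 1.7008·q_1 + 6.3586·q_2 + 0.4370·q_3 = (-0.1563, 2.2177, -0.2165, 0.9225, 1.9090).
‖u_4‖ = 3.0797, so q_4 = (-0.0507, 0.7201, -0.0703, 0.2995, 0.6199).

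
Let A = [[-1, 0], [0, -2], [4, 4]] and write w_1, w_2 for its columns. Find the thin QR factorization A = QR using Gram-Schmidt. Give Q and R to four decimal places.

Q = [[-0.2425, 0.4234], [0.0000, -0.8997], [0.9701, 0.1059]], R = [[4.1231, 3.8806], [0.0000, 2.2229]]

w_1 = (-1, 0, 4); ‖w_1‖ = 4.1231, so e_1 = (-0.2425, 0.0000, 0.9701).
e_1·w_2 = (-0.2425)·0 + 0.0000·(-2) + 0.9701·4 = 3.8806.
u_2 = w_2 − 3.8806·e_1 = (0.9412, -2.0000, 0.2353).
‖u_2‖ = 2.2229, so e_2 = (0.4234, -0.8997, 0.1059).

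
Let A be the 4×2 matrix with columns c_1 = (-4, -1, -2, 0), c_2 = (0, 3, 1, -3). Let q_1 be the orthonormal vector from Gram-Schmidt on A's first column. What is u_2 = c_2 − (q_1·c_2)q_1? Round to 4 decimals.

u_2 = (-0.9524, 2.7619, 0.5238, -3.0000)

c_1 = (-4, -1, -2, 0); ‖c_1‖ = 4.5826, so q_1 = (-0.8729, -0.2182, -0.4364, 0.0000).
q_1·c_2 = (-0.8729)·0 + (-0.2182)·3 + (-0.4364)·1 + 0.0000·(-3) = -1.0911.
u_2 = c_2 + 1.0911·q_1 = (-0.9524, 2.7619, 0.5238, -3.0000).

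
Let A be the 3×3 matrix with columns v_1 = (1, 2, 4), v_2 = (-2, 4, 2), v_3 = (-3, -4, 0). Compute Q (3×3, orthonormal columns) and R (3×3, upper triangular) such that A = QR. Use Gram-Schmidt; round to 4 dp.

Q = [[0.2182, -0.6963, -0.6838], [0.4364, 0.6963, -0.5698], [0.8729, -0.1741, 0.4558]], R = [[4.5826, 3.0551, -2.4004], [0.0000, 3.8297, -0.6963], [0.0000, 0.0000, 4.3305]]

q_1 = v_1/‖v_1‖ = (1, 2, 4)/4.5826 = (0.2182, 0.4364, 0.8729).
r_{12} = q_1·v_2 = 3.0551.
u_2 = v_2 − 3.0551·q_1 = (-2.6667, 2.6667, -0.6667).
‖u_2‖ = 3.8297, so q_2 = (-0.6963, 0.6963, -0.1741).
r_{13} = q_1·v_3 = -2.4004; r_{23} = q_2·v_3 = -0.6963.
u_3 = v_3 + 2.4004·q_1 + 0.6963·q_2 = (-2.9610, -2.4675, 1.9740).
‖u_3‖ = 4.3305, so q_3 = (-0.6838, -0.5698, 0.4558).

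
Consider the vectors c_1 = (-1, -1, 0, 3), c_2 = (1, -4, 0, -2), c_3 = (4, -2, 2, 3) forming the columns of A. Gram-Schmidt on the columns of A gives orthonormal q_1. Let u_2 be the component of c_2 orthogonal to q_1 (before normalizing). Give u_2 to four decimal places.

c_1 = (-1, -1, 0, 3); ‖c_1‖ = 3.3166, so q_1 = (-0.3015, -0.3015, 0.0000, 0.9045).
q_1·c_2 = (-0.3015)·1 + (-0.3015)·(-4) + 0.0000·0 + 0.9045·(-2) = -0.9045.
u_2 = c_2 + 0.9045·q_1 = (0.7273, -4.2727, 0.0000, -1.1818).

u_2 = (0.7273, -4.2727, 0.0000, -1.1818)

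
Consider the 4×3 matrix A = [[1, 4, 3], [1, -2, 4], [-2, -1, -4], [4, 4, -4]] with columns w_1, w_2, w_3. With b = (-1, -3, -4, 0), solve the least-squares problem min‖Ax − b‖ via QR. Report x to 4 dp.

x = (0.0563, 0.1400, 0.0382)

e_1 = w_1/‖w_1‖ = (1, 1, -2, 4)/4.6904 = (0.2132, 0.2132, -0.4264, 0.8528).
r_{12} = e_1·w_2 = 4.2640.
u_2 = w_2 − 4.2640·e_1 = (3.0909, -2.9091, 0.8182, 0.3636).
‖u_2‖ = 4.3380, so e_2 = (0.7125, -0.6706, 0.1886, 0.0838).
r_{13} = e_1·w_3 = -0.2132; r_{23} = e_2·w_3 = -1.6346.
u_3 = w_3 + 0.2132·e_1 + 1.6346·e_2 = (4.2101, 2.9493, -3.7826, -3.6812).
‖u_3‖ = 7.3677, so e_3 = (0.5714, 0.4003, -0.5134, -0.4996).
Qᵀb = (0.8528, 0.5449, 0.2813).
Back-substitute: x_3 = 0.2813/7.3677 = 0.0382.
x_2 = (0.5449 + 1.6346·0.0382)/4.3380 = 0.1400.
x_1 = (0.8528 − 4.2640·0.1400 + 0.2132·0.0382)/4.6904 = 0.0563.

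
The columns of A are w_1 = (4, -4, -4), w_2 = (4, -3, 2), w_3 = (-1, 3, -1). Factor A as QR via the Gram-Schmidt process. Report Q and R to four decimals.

Q = [[0.5774, 0.5133, 0.6350], [-0.5774, -0.2933, 0.7620], [-0.5774, 0.8066, -0.1270]], R = [[6.9282, 2.8868, -1.7321], [0.0000, 4.5461, -2.1997], [0.0000, 0.0000, 1.7780]]

w_1 = (4, -4, -4); ‖w_1‖ = 6.9282, so e_1 = (0.5774, -0.5774, -0.5774).
e_1·w_2 = 0.5774·4 + (-0.5774)·(-3) + (-0.5774)·2 = 2.8868.
u_2 = w_2 − 2.8868·e_1 = (2.3333, -1.3333, 3.6667).
‖u_2‖ = 4.5461, so e_2 = (0.5133, -0.2933, 0.8066).
e_1·w_3 = 0.5774·(-1) + (-0.5774)·3 + (-0.5774)·(-1) = -1.7321; e_2·w_3 = 0.5133·(-1) + (-0.2933)·3 + 0.8066·(-1) = -2.1997.
u_3 = w_3 + 1.7321·e_1 + 2.1997·e_2 = (1.1290, 1.3548, -0.2258).
‖u_3‖ = 1.7780, so e_3 = (0.6350, 0.7620, -0.1270).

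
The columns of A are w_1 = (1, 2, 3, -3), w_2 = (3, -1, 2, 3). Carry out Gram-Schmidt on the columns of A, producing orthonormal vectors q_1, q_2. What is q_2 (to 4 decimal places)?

w_1 = (1, 2, 3, -3); ‖w_1‖ = 4.7958, so q_1 = (0.2085, 0.4170, 0.6255, -0.6255).
q_1·w_2 = 0.2085·3 + 0.4170·(-1) + 0.6255·2 + (-0.6255)·3 = -0.4170.
u_2 = w_2 + 0.4170·q_1 = (3.0870, -0.8261, 2.2609, 2.7391).
‖u_2‖ = 4.7777, so q_2 = (0.6461, -0.1729, 0.4732, 0.5733).

q_2 = (0.6461, -0.1729, 0.4732, 0.5733)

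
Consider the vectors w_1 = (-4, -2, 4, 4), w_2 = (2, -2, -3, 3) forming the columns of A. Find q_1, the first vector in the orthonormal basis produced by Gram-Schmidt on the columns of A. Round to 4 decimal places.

w_1 = (-4, -2, 4, 4); ‖w_1‖ = 7.2111, so q_1 = (-0.5547, -0.2774, 0.5547, 0.5547).

q_1 = (-0.5547, -0.2774, 0.5547, 0.5547)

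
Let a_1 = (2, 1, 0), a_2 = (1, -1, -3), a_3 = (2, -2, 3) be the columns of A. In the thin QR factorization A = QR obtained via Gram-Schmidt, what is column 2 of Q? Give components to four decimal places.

q_2 = (0.1826, -0.3651, -0.9129)

a_1 = (2, 1, 0); ‖a_1‖ = 2.2361, so q_1 = (0.8944, 0.4472, 0.0000).
q_1·a_2 = 0.8944·1 + 0.4472·(-1) + 0.0000·(-3) = 0.4472.
u_2 = a_2 − 0.4472·q_1 = (0.6000, -1.2000, -3.0000).
‖u_2‖ = 3.2863, so q_2 = (0.1826, -0.3651, -0.9129).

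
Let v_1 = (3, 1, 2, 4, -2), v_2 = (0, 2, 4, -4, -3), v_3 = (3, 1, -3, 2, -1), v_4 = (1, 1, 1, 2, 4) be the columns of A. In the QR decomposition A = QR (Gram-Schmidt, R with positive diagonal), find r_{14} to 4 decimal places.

r_{14} = 1.0290

e_1 = v_1/‖v_1‖ = (3, 1, 2, 4, -2)/5.8310 = (0.5145, 0.1715, 0.3430, 0.6860, -0.3430).
r_{14} = e_1·v_4 = 1.0290.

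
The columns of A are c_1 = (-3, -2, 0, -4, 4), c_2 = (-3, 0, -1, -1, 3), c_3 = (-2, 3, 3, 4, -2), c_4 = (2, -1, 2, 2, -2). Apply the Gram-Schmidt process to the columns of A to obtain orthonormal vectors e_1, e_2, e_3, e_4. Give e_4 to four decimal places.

c_1 = (-3, -2, 0, -4, 4); ‖c_1‖ = 6.7082, so e_1 = (-0.4472, -0.2981, 0.0000, -0.5963, 0.5963).
e_1·c_2 = (-0.4472)·(-3) + (-0.2981)·0 + 0.0000·(-1) + (-0.5963)·(-1) + 0.5963·3 = 3.7268.
u_2 = c_2 − 3.7268·e_1 = (-1.3333, 1.1111, -1.0000, 1.2222, 0.7778).
‖u_2‖ = 2.4721, so e_2 = (-0.5394, 0.4495, -0.4045, 0.4944, 0.3146).
e_1·c_3 = (-0.4472)·(-2) + (-0.2981)·3 + 0.0000·3 + (-0.5963)·4 + 0.5963·(-2) = -3.5777; e_2·c_3 = (-0.5394)·(-2) + 0.4495·3 + (-0.4045)·3 + 0.4944·4 + 0.3146·(-2) = 2.5620.
u_3 = c_3 + 3.5777·e_1 − 2.5620·e_2 = (-2.2182, 0.7818, 4.0364, 0.6000, -0.6727).
‖u_3‖ = 4.7578, so e_3 = (-0.4662, 0.1643, 0.8484, 0.1261, -0.1414).
e_1·c_4 = (-0.4472)·2 + (-0.2981)·(-1) + 0.0000·2 + (-0.5963)·2 + 0.5963·(-2) = -2.9814; e_2·c_4 = (-0.5394)·2 + 0.4495·(-1) + (-0.4045)·2 + 0.4944·2 + 0.3146·(-2) = -1.9777; e_3·c_4 = (-0.4662)·2 + 0.1643·(-1) + 0.8484·2 + 0.1261·2 + (-0.1414)·(-2) = 1.1350.
u_4 = c_4 + 2.9814·e_1 + 1.9777·e_2 − 1.1350·e_3 = (0.1292, -1.1865, 0.2371, 1.0569, 0.5605).
‖u_4‖ = 1.7064, so e_4 = (0.0757, -0.6953, 0.1390, 0.6194, 0.3285).

e_4 = (0.0757, -0.6953, 0.1390, 0.6194, 0.3285)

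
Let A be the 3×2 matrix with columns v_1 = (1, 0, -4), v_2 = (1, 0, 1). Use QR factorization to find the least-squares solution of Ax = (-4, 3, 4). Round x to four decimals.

x = (-1.6000, -2.4000)

e_1 = v_1/‖v_1‖ = (1, 0, -4)/4.1231 = (0.2425, 0.0000, -0.9701).
r_{12} = e_1·v_2 = -0.7276.
u_2 = v_2 + 0.7276·e_1 = (1.1765, 0.0000, 0.2941).
‖u_2‖ = 1.2127, so e_2 = (0.9701, 0.0000, 0.2425).
Qᵀb = (-4.8507, -2.9104).
Back-substitute: x_2 = -2.9104/1.2127 = -2.4000.
x_1 = (-4.8507 + 0.7276·(-2.4000))/4.1231 = -1.6000.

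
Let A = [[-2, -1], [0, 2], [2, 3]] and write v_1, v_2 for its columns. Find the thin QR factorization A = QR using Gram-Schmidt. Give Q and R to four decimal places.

Q = [[-0.7071, 0.4082], [0.0000, 0.8165], [0.7071, 0.4082]], R = [[2.8284, 2.8284], [0.0000, 2.4495]]

q_1 = v_1/‖v_1‖ = (-2, 0, 2)/2.8284 = (-0.7071, 0.0000, 0.7071).
r_{12} = q_1·v_2 = 2.8284.
u_2 = v_2 − 2.8284·q_1 = (1.0000, 2.0000, 1.0000).
‖u_2‖ = 2.4495, so q_2 = (0.4082, 0.8165, 0.4082).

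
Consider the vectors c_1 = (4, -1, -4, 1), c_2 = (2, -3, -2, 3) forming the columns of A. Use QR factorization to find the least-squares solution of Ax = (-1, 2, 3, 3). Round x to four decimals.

x = (-0.7000, 0.4000)

c_1 = (4, -1, -4, 1); ‖c_1‖ = 5.8310, so q_1 = (0.6860, -0.1715, -0.6860, 0.1715).
q_1·c_2 = 0.6860·2 + (-0.1715)·(-3) + (-0.6860)·(-2) + 0.1715·3 = 3.7730.
u_2 = c_2 − 3.7730·q_1 = (-0.5882, -2.3529, 0.5882, 2.3529).
‖u_2‖ = 3.4300, so q_2 = (-0.1715, -0.6860, 0.1715, 0.6860).
Qᵀb = (-2.5725, 1.3720).
Back-substitute: x_2 = 1.3720/3.4300 = 0.4000.
x_1 = (-2.5725 − 3.7730·0.4000)/5.8310 = -0.7000.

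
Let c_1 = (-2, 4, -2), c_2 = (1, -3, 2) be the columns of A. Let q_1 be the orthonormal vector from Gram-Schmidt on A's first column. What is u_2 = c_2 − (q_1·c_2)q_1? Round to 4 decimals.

u_2 = (-0.5000, 0.0000, 0.5000)

q_1 = c_1/‖c_1‖ = (-2, 4, -2)/4.8990 = (-0.4082, 0.8165, -0.4082).
r_{12} = q_1·c_2 = -3.6742.
u_2 = c_2 + 3.6742·q_1 = (-0.5000, 0.0000, 0.5000).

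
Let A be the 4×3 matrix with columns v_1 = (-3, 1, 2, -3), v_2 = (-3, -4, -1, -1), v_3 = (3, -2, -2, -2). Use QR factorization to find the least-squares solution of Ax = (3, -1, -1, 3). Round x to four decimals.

v_1 = (-3, 1, 2, -3); ‖v_1‖ = 4.7958, so q_1 = (-0.6255, 0.2085, 0.4170, -0.6255).
q_1·v_2 = (-0.6255)·(-3) + 0.2085·(-4) + 0.4170·(-1) + (-0.6255)·(-1) = 1.2511.
u_2 = v_2 − 1.2511·q_1 = (-2.2174, -4.2609, -1.5217, -0.2174).
‖u_2‖ = 5.0433, so q_2 = (-0.4397, -0.8449, -0.3017, -0.0431).
q_1·v_3 = (-0.6255)·3 + 0.2085·(-2) + 0.4170·(-2) + (-0.6255)·(-2) = -1.8766; q_2·v_3 = (-0.4397)·3 + (-0.8449)·(-2) + (-0.3017)·(-2) + (-0.0431)·(-2) = 1.0604.
u_3 = v_3 + 1.8766·q_1 − 1.0604·q_2 = (2.2923, -0.7128, -0.8974, -3.1282).
‖u_3‖ = 4.0440, so q_3 = (0.5668, -0.1763, -0.2219, -0.7735).
Qᵀb = (-4.3788, -0.3017, -0.2219).
Back-substitute: x_3 = -0.2219/4.0440 = -0.0549.
x_2 = (-0.3017 − 1.0604·(-0.0549))/5.0433 = -0.0483.
x_1 = (-4.3788 − 1.2511·(-0.0483) + 1.8766·(-0.0549))/4.7958 = -0.9219.

x = (-0.9219, -0.0483, -0.0549)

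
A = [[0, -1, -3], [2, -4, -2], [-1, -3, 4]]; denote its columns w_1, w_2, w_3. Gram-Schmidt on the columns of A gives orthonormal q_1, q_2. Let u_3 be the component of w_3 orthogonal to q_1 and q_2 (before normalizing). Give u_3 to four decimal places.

w_1 = (0, 2, -1); ‖w_1‖ = 2.2361, so q_1 = (0.0000, 0.8944, -0.4472).
q_1·w_2 = 0.0000·(-1) + 0.8944·(-4) + (-0.4472)·(-3) = -2.2361.
u_2 = w_2 + 2.2361·q_1 = (-1.0000, -2.0000, -4.0000).
‖u_2‖ = 4.5826, so q_2 = (-0.2182, -0.4364, -0.8729).
q_1·w_3 = 0.0000·(-3) + 0.8944·(-2) + (-0.4472)·4 = -3.5777; q_2·w_3 = (-0.2182)·(-3) + (-0.4364)·(-2) + (-0.8729)·4 = -1.9640.
u_3 = w_3 + 3.5777·q_1 + 1.9640·q_2 = (-3.4286, 0.3429, 0.6857).

u_3 = (-3.4286, 0.3429, 0.6857)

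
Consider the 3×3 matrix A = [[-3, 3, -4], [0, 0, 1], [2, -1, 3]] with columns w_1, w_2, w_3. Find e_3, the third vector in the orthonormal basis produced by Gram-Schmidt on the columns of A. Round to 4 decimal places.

e_1 = w_1/‖w_1‖ = (-3, 0, 2)/3.6056 = (-0.8321, 0.0000, 0.5547).
r_{12} = e_1·w_2 = -3.0509.
u_2 = w_2 + 3.0509·e_1 = (0.4615, 0.0000, 0.6923).
‖u_2‖ = 0.8321, so e_2 = (0.5547, 0.0000, 0.8321).
r_{13} = e_1·w_3 = 4.9923; r_{23} = e_2·w_3 = 0.2774.
u_3 = w_3 − 4.9923·e_1 − 0.2774·e_2 = (0.0000, 1.0000, 0.0000).
‖u_3‖ = 1.0000, so e_3 = (0.0000, 1.0000, 0.0000).

e_3 = (0.0000, 1.0000, 0.0000)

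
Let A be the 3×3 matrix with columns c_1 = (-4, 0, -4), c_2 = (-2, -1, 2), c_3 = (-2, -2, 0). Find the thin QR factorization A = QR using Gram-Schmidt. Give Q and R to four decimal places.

Q = [[-0.7071, -0.6667, 0.2357], [0.0000, -0.3333, -0.9428], [-0.7071, 0.6667, -0.2357]], R = [[5.6569, 0.0000, 1.4142], [0.0000, 3.0000, 2.0000], [0.0000, 0.0000, 1.4142]]

e_1 = c_1/‖c_1‖ = (-4, 0, -4)/5.6569 = (-0.7071, 0.0000, -0.7071).
r_{12} = e_1·c_2 = 0.0000.
u_2 = c_2 + 0.0000·e_1 = (-2.0000, -1.0000, 2.0000).
‖u_2‖ = 3.0000, so e_2 = (-0.6667, -0.3333, 0.6667).
r_{13} = e_1·c_3 = 1.4142; r_{23} = e_2·c_3 = 2.0000.
u_3 = c_3 − 1.4142·e_1 − 2.0000·e_2 = (0.3333, -1.3333, -0.3333).
‖u_3‖ = 1.4142, so e_3 = (0.2357, -0.9428, -0.2357).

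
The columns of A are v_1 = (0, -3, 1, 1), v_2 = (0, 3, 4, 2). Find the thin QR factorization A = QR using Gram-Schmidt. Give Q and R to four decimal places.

v_1 = (0, -3, 1, 1); ‖v_1‖ = 3.3166, so q_1 = (0.0000, -0.9045, 0.3015, 0.3015).
q_1·v_2 = 0.0000·0 + (-0.9045)·3 + 0.3015·4 + 0.3015·2 = -0.9045.
u_2 = v_2 + 0.9045·q_1 = (0.0000, 2.1818, 4.2727, 2.2727).
‖u_2‖ = 5.3087, so q_2 = (0.0000, 0.4110, 0.8049, 0.4281).

Q = [[0.0000, 0.0000], [-0.9045, 0.4110], [0.3015, 0.8049], [0.3015, 0.4281]], R = [[3.3166, -0.9045], [0.0000, 5.3087]]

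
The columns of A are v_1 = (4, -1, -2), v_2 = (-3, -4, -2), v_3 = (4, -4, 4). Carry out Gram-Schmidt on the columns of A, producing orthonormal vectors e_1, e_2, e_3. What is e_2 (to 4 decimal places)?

e_2 = (-0.4212, -0.7886, -0.4481)

v_1 = (4, -1, -2); ‖v_1‖ = 4.5826, so e_1 = (0.8729, -0.2182, -0.4364).
e_1·v_2 = 0.8729·(-3) + (-0.2182)·(-4) + (-0.4364)·(-2) = -0.8729.
u_2 = v_2 + 0.8729·e_1 = (-2.2381, -4.1905, -2.3810).
‖u_2‖ = 5.3140, so e_2 = (-0.4212, -0.7886, -0.4481).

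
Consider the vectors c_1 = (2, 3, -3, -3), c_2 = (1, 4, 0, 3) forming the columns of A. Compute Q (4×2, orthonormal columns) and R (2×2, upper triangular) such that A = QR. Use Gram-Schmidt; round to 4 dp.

c_1 = (2, 3, -3, -3); ‖c_1‖ = 5.5678, so q_1 = (0.3592, 0.5388, -0.5388, -0.5388).
q_1·c_2 = 0.3592·1 + 0.5388·4 + (-0.5388)·0 + (-0.5388)·3 = 0.8980.
u_2 = c_2 − 0.8980·q_1 = (0.6774, 3.5161, 0.4839, 3.4839).
‖u_2‖ = 5.0193, so q_2 = (0.1350, 0.7005, 0.0964, 0.6941).

Q = [[0.3592, 0.1350], [0.5388, 0.7005], [-0.5388, 0.0964], [-0.5388, 0.6941]], R = [[5.5678, 0.8980], [0.0000, 5.0193]]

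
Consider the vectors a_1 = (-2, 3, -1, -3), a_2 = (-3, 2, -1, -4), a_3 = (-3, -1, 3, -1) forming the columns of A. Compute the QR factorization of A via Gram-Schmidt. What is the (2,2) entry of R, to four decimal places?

a_1 = (-2, 3, -1, -3); ‖a_1‖ = 4.7958, so e_1 = (-0.4170, 0.6255, -0.2085, -0.6255).
e_1·a_2 = (-0.4170)·(-3) + 0.6255·2 + (-0.2085)·(-1) + (-0.6255)·(-4) = 5.2129.
u_2 = a_2 − 5.2129·e_1 = (-0.8261, -1.2609, 0.0870, -0.7391).
r_{22} = ‖u_2‖ = 1.6811.

r_{22} = 1.6811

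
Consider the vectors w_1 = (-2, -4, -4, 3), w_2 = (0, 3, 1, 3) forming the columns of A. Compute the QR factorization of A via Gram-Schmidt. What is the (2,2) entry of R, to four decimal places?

q_1 = w_1/‖w_1‖ = (-2, -4, -4, 3)/6.7082 = (-0.2981, -0.5963, -0.5963, 0.4472).
r_{12} = q_1·w_2 = -1.0435.
u_2 = w_2 + 1.0435·q_1 = (-0.3111, 2.3778, 0.3778, 3.4667).
r_{22} = ‖u_2‖ = 4.2322.

r_{22} = 4.2322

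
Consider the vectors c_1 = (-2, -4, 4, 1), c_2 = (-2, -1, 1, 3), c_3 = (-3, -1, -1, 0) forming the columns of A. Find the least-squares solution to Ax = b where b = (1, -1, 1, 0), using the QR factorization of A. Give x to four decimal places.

x = (0.2727, -0.1332, -0.3488)

c_1 = (-2, -4, 4, 1); ‖c_1‖ = 6.0828, so q_1 = (-0.3288, -0.6576, 0.6576, 0.1644).
q_1·c_2 = (-0.3288)·(-2) + (-0.6576)·(-1) + 0.6576·1 + 0.1644·3 = 2.4660.
u_2 = c_2 − 2.4660·q_1 = (-1.1892, 0.6216, -0.6216, 2.5946).
‖u_2‖ = 2.9865, so q_2 = (-0.3982, 0.2081, -0.2081, 0.8688).
q_1·c_3 = (-0.3288)·(-3) + (-0.6576)·(-1) + 0.6576·(-1) + 0.1644·0 = 0.9864; q_2·c_3 = (-0.3982)·(-3) + 0.2081·(-1) + (-0.2081)·(-1) + 0.8688·0 = 1.1946.
u_3 = c_3 − 0.9864·q_1 − 1.1946·q_2 = (-2.2000, -0.6000, -1.4000, -1.2000).
‖u_3‖ = 2.9326, so q_3 = (-0.7502, -0.2046, -0.4774, -0.4092).
Qᵀb = (0.9864, -0.8145, -1.0230).
Back-substitute: x_3 = -1.0230/2.9326 = -0.3488.
x_2 = (-0.8145 − 1.1946·(-0.3488))/2.9865 = -0.1332.
x_1 = (0.9864 − 2.4660·(-0.1332) − 0.9864·(-0.3488))/6.0828 = 0.2727.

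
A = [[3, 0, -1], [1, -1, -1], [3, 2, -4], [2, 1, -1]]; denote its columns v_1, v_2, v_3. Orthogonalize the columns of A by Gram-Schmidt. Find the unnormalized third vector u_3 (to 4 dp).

v_1 = (3, 1, 3, 2); ‖v_1‖ = 4.7958, so e_1 = (0.6255, 0.2085, 0.6255, 0.4170).
e_1·v_2 = 0.6255·0 + 0.2085·(-1) + 0.6255·2 + 0.4170·1 = 1.4596.
u_2 = v_2 − 1.4596·e_1 = (-0.9130, -1.3043, 1.0870, 0.3913).
‖u_2‖ = 1.9671, so e_2 = (-0.4642, -0.6631, 0.5526, 0.1989).
e_1·v_3 = 0.6255·(-1) + 0.2085·(-1) + 0.6255·(-4) + 0.4170·(-1) = -3.7533; e_2·v_3 = (-0.4642)·(-1) + (-0.6631)·(-1) + 0.5526·(-4) + 0.1989·(-1) = -1.2819.
u_3 = v_3 + 3.7533·e_1 + 1.2819·e_2 = (0.7528, -1.0674, -0.9438, 0.8202).

u_3 = (0.7528, -1.0674, -0.9438, 0.8202)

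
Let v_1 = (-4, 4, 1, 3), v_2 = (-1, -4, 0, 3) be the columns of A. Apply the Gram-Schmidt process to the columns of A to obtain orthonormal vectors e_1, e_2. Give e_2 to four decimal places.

e_2 = (-0.2532, -0.7315, 0.0141, 0.6330)

e_1 = v_1/‖v_1‖ = (-4, 4, 1, 3)/6.4807 = (-0.6172, 0.6172, 0.1543, 0.4629).
r_{12} = e_1·v_2 = -0.4629.
u_2 = v_2 + 0.4629·e_1 = (-1.2857, -3.7143, 0.0714, 3.2143).
‖u_2‖ = 5.0780, so e_2 = (-0.2532, -0.7315, 0.0141, 0.6330).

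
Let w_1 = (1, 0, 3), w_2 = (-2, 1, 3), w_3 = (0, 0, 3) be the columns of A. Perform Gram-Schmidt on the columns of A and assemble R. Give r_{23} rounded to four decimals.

r_{23} = 0.8950

q_1 = w_1/‖w_1‖ = (1, 0, 3)/3.1623 = (0.3162, 0.0000, 0.9487).
r_{12} = q_1·w_2 = 2.2136.
u_2 = w_2 − 2.2136·q_1 = (-2.7000, 1.0000, 0.9000).
‖u_2‖ = 3.0166, so q_2 = (-0.8950, 0.3315, 0.2983).
r_{23} = q_2·w_3 = 0.8950.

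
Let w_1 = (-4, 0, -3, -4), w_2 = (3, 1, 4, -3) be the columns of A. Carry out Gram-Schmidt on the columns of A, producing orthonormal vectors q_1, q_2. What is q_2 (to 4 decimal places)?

q_2 = (0.3260, 0.1782, 0.5564, -0.7433)

w_1 = (-4, 0, -3, -4); ‖w_1‖ = 6.4031, so q_1 = (-0.6247, 0.0000, -0.4685, -0.6247).
q_1·w_2 = (-0.6247)·3 + 0.0000·1 + (-0.4685)·4 + (-0.6247)·(-3) = -1.8741.
u_2 = w_2 + 1.8741·q_1 = (1.8293, 1.0000, 3.1220, -4.1707).
‖u_2‖ = 5.6114, so q_2 = (0.3260, 0.1782, 0.5564, -0.7433).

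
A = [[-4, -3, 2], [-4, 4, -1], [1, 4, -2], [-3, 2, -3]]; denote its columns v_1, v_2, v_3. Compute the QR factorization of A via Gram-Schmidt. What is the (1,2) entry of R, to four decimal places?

v_1 = (-4, -4, 1, -3); ‖v_1‖ = 6.4807, so q_1 = (-0.6172, -0.6172, 0.1543, -0.4629).
r_{12} = q_1·v_2 = -0.9258.

r_{12} = -0.9258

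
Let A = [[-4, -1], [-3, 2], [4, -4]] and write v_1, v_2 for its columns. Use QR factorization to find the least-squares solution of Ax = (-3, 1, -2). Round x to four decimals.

x = (0.4749, 1.0261)

v_1 = (-4, -3, 4); ‖v_1‖ = 6.4031, so q_1 = (-0.6247, -0.4685, 0.6247).
q_1·v_2 = (-0.6247)·(-1) + (-0.4685)·2 + 0.6247·(-4) = -2.8111.
u_2 = v_2 + 2.8111·q_1 = (-2.7561, 0.6829, -2.2439).
‖u_2‖ = 3.6191, so q_2 = (-0.7616, 0.1887, -0.6200).
Qᵀb = (0.1562, 3.7134).
Back-substitute: x_2 = 3.7134/3.6191 = 1.0261.
x_1 = (0.1562 + 2.8111·1.0261)/6.4031 = 0.4749.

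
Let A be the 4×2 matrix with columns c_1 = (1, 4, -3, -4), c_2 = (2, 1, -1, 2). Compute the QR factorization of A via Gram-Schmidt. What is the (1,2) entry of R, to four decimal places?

q_1 = c_1/‖c_1‖ = (1, 4, -3, -4)/6.4807 = (0.1543, 0.6172, -0.4629, -0.6172).
r_{12} = q_1·c_2 = 0.1543.

r_{12} = 0.1543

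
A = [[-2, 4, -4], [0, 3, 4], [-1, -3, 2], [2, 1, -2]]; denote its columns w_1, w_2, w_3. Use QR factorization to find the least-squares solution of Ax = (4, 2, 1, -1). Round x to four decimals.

w_1 = (-2, 0, -1, 2); ‖w_1‖ = 3.0000, so q_1 = (-0.6667, 0.0000, -0.3333, 0.6667).
q_1·w_2 = (-0.6667)·4 + 0.0000·3 + (-0.3333)·(-3) + 0.6667·1 = -1.0000.
u_2 = w_2 + 1.0000·q_1 = (3.3333, 3.0000, -3.3333, 1.6667).
‖u_2‖ = 5.8310, so q_2 = (0.5717, 0.5145, -0.5717, 0.2858).
q_1·w_3 = (-0.6667)·(-4) + 0.0000·4 + (-0.3333)·2 + 0.6667·(-2) = 0.6667; q_2·w_3 = 0.5717·(-4) + 0.5145·4 + (-0.5717)·2 + 0.2858·(-2) = -1.9437.
u_3 = w_3 − 0.6667·q_1 + 1.9437·q_2 = (-2.4444, 5.0000, 1.1111, -1.8889).
‖u_3‖ = 5.9815, so q_3 = (-0.4087, 0.8359, 0.1858, -0.3158).
Qᵀb = (-3.6667, 2.4581, 0.5387).
Back-substitute: x_3 = 0.5387/5.9815 = 0.0901.
x_2 = (2.4581 + 1.9437·0.0901)/5.8310 = 0.4516.
x_1 = (-3.6667 + 1.0000·0.4516 − 0.6667·0.0901)/3.0000 = -1.0917.

x = (-1.0917, 0.4516, 0.0901)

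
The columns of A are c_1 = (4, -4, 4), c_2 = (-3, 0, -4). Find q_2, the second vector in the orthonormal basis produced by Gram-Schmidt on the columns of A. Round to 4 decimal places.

q_2 = (-0.2265, -0.7926, -0.5661)

c_1 = (4, -4, 4); ‖c_1‖ = 6.9282, so q_1 = (0.5774, -0.5774, 0.5774).
q_1·c_2 = 0.5774·(-3) + (-0.5774)·0 + 0.5774·(-4) = -4.0415.
u_2 = c_2 + 4.0415·q_1 = (-0.6667, -2.3333, -1.6667).
‖u_2‖ = 2.9439, so q_2 = (-0.2265, -0.7926, -0.5661).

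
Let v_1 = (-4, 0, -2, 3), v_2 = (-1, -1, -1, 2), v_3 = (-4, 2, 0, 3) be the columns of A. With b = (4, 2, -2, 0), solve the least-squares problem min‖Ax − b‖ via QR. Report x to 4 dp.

x = (-0.4571, 0.3429, -0.1143)

v_1 = (-4, 0, -2, 3); ‖v_1‖ = 5.3852, so e_1 = (-0.7428, 0.0000, -0.3714, 0.5571).
e_1·v_2 = (-0.7428)·(-1) + 0.0000·(-1) + (-0.3714)·(-1) + 0.5571·2 = 2.2283.
u_2 = v_2 − 2.2283·e_1 = (0.6552, -1.0000, -0.1724, 0.7586).
‖u_2‖ = 1.4264, so e_2 = (0.4593, -0.7011, -0.1209, 0.5319).
e_1·v_3 = (-0.7428)·(-4) + 0.0000·2 + (-0.3714)·0 + 0.5571·3 = 4.6424; e_2·v_3 = 0.4593·(-4) + (-0.7011)·2 + (-0.1209)·0 + 0.5319·3 = -1.6439.
u_3 = v_3 − 4.6424·e_1 + 1.6439·e_2 = (0.2034, 0.8475, 1.5254, 1.2881).
‖u_3‖ = 2.1785, so e_3 = (0.0934, 0.3890, 0.7002, 0.5913).
Qᵀb = (-2.2283, 0.6769, -0.2490).
Back-substitute: x_3 = -0.2490/2.1785 = -0.1143.
x_2 = (0.6769 + 1.6439·(-0.1143))/1.4264 = 0.3429.
x_1 = (-2.2283 − 2.2283·0.3429 − 4.6424·(-0.1143))/5.3852 = -0.4571.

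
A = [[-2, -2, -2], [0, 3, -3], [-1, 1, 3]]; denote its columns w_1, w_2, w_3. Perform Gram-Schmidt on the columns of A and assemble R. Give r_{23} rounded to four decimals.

r_{23} = -0.7444

q_1 = w_1/‖w_1‖ = (-2, 0, -1)/2.2361 = (-0.8944, 0.0000, -0.4472).
r_{12} = q_1·w_2 = 1.3416.
u_2 = w_2 − 1.3416·q_1 = (-0.8000, 3.0000, 1.6000).
‖u_2‖ = 3.4928, so q_2 = (-0.2290, 0.8589, 0.4581).
r_{23} = q_2·w_3 = -0.7444.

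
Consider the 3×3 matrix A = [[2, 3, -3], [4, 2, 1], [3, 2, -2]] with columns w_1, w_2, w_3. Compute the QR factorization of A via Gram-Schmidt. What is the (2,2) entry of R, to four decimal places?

w_1 = (2, 4, 3); ‖w_1‖ = 5.3852, so q_1 = (0.3714, 0.7428, 0.5571).
q_1·w_2 = 0.3714·3 + 0.7428·2 + 0.5571·2 = 3.7139.
u_2 = w_2 − 3.7139·q_1 = (1.6207, -0.7586, -0.0690).
r_{22} = ‖u_2‖ = 1.7908.

r_{22} = 1.7908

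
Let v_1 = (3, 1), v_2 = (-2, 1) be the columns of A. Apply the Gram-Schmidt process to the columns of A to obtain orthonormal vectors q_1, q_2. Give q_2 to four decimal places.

v_1 = (3, 1); ‖v_1‖ = 3.1623, so q_1 = (0.9487, 0.3162).
q_1·v_2 = 0.9487·(-2) + 0.3162·1 = -1.5811.
u_2 = v_2 + 1.5811·q_1 = (-0.5000, 1.5000).
‖u_2‖ = 1.5811, so q_2 = (-0.3162, 0.9487).

q_2 = (-0.3162, 0.9487)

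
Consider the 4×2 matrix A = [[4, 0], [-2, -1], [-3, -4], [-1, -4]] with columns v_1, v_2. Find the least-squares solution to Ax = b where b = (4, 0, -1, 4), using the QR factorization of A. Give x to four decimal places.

v_1 = (4, -2, -3, -1); ‖v_1‖ = 5.4772, so e_1 = (0.7303, -0.3651, -0.5477, -0.1826).
e_1·v_2 = 0.7303·0 + (-0.3651)·(-1) + (-0.5477)·(-4) + (-0.1826)·(-4) = 3.2863.
u_2 = v_2 − 3.2863·e_1 = (-2.4000, 0.2000, -2.2000, -3.4000).
‖u_2‖ = 4.7117, so e_2 = (-0.5094, 0.0424, -0.4669, -0.7216).
Qᵀb = (2.7386, -4.4570).
Back-substitute: x_2 = -4.4570/4.7117 = -0.9459.
x_1 = (2.7386 − 3.2863·(-0.9459))/5.4772 = 1.0676.

x = (1.0676, -0.9459)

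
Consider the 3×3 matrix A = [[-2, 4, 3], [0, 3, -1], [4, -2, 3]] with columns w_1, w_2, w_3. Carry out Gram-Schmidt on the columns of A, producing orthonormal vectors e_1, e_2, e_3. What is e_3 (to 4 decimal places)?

e_3 = (0.6667, -0.6667, 0.3333)

e_1 = w_1/‖w_1‖ = (-2, 0, 4)/4.4721 = (-0.4472, 0.0000, 0.8944).
r_{12} = e_1·w_2 = -3.5777.
u_2 = w_2 + 3.5777·e_1 = (2.4000, 3.0000, 1.2000).
‖u_2‖ = 4.0249, so e_2 = (0.5963, 0.7454, 0.2981).
r_{13} = e_1·w_3 = 1.3416; r_{23} = e_2·w_3 = 1.9379.
u_3 = w_3 − 1.3416·e_1 − 1.9379·e_2 = (2.4444, -2.4444, 1.2222).
‖u_3‖ = 3.6667, so e_3 = (0.6667, -0.6667, 0.3333).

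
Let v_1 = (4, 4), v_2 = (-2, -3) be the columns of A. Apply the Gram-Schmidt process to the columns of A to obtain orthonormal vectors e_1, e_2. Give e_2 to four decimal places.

v_1 = (4, 4); ‖v_1‖ = 5.6569, so e_1 = (0.7071, 0.7071).
e_1·v_2 = 0.7071·(-2) + 0.7071·(-3) = -3.5355.
u_2 = v_2 + 3.5355·e_1 = (0.5000, -0.5000).
‖u_2‖ = 0.7071, so e_2 = (0.7071, -0.7071).

e_2 = (0.7071, -0.7071)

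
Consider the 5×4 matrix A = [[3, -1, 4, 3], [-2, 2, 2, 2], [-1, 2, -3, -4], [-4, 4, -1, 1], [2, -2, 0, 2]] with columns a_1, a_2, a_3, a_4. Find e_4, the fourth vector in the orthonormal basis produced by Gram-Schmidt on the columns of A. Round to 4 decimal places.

e_4 = (0.0800, -0.1200, -0.1600, 0.5600, 0.8000)

a_1 = (3, -2, -1, -4, 2); ‖a_1‖ = 5.8310, so e_1 = (0.5145, -0.3430, -0.1715, -0.6860, 0.3430).
e_1·a_2 = 0.5145·(-1) + (-0.3430)·2 + (-0.1715)·2 + (-0.6860)·4 + 0.3430·(-2) = -4.9735.
u_2 = a_2 + 4.9735·e_1 = (1.5588, 0.2941, 1.1471, 0.5882, -0.2941).
‖u_2‖ = 2.0651, so e_2 = (0.7548, 0.1424, 0.5554, 0.2848, -0.1424).
e_1·a_3 = 0.5145·4 + (-0.3430)·2 + (-0.1715)·(-3) + (-0.6860)·(-1) + 0.3430·0 = 2.5725; e_2·a_3 = 0.7548·4 + 0.1424·2 + 0.5554·(-3) + 0.2848·(-1) + (-0.1424)·0 = 1.3530.
u_3 = a_3 − 2.5725·e_1 − 1.3530·e_2 = (1.6552, 2.6897, -3.3103, 0.3793, -0.6897).
‖u_3‖ = 4.6424, so e_3 = (0.3565, 0.5794, -0.7131, 0.0817, -0.1486).
e_1·a_4 = 0.5145·3 + (-0.3430)·2 + (-0.1715)·(-4) + (-0.6860)·1 + 0.3430·2 = 1.5435; e_2·a_4 = 0.7548·3 + 0.1424·2 + 0.5554·(-4) + 0.2848·1 + (-0.1424)·2 = 0.3276; e_3·a_4 = 0.3565·3 + 0.5794·2 + (-0.7131)·(-4) + 0.0817·1 + (-0.1486)·2 = 4.8652.
u_4 = a_4 − 1.5435·e_1 − 0.3276·e_2 − 4.8652·e_3 = (0.2240, -0.3360, -0.4480, 1.5680, 2.2400).
‖u_4‖ = 2.8000, so e_4 = (0.0800, -0.1200, -0.1600, 0.5600, 0.8000).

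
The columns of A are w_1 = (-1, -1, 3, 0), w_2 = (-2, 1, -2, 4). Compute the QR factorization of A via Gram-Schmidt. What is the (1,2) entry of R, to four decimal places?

q_1 = w_1/‖w_1‖ = (-1, -1, 3, 0)/3.3166 = (-0.3015, -0.3015, 0.9045, 0.0000).
r_{12} = q_1·w_2 = -1.5076.

r_{12} = -1.5076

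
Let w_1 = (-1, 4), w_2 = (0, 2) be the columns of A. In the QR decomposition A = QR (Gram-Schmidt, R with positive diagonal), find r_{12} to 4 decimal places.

w_1 = (-1, 4); ‖w_1‖ = 4.1231, so q_1 = (-0.2425, 0.9701).
r_{12} = q_1·w_2 = 1.9403.

r_{12} = 1.9403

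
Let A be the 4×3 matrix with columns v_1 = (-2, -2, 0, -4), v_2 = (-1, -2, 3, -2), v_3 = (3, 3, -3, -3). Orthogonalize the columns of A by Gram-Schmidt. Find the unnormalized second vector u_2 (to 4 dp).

u_2 = (0.1667, -0.8333, 3.0000, 0.3333)

v_1 = (-2, -2, 0, -4); ‖v_1‖ = 4.8990, so e_1 = (-0.4082, -0.4082, 0.0000, -0.8165).
e_1·v_2 = (-0.4082)·(-1) + (-0.4082)·(-2) + 0.0000·3 + (-0.8165)·(-2) = 2.8577.
u_2 = v_2 − 2.8577·e_1 = (0.1667, -0.8333, 3.0000, 0.3333).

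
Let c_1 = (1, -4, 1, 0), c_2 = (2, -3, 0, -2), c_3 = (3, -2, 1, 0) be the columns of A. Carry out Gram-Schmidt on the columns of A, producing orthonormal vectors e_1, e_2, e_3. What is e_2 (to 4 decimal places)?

e_1 = c_1/‖c_1‖ = (1, -4, 1, 0)/4.2426 = (0.2357, -0.9428, 0.2357, 0.0000).
r_{12} = e_1·c_2 = 3.2998.
u_2 = c_2 − 3.2998·e_1 = (1.2222, 0.1111, -0.7778, -2.0000).
‖u_2‖ = 2.4721, so e_2 = (0.4944, 0.0449, -0.3146, -0.8090).

e_2 = (0.4944, 0.0449, -0.3146, -0.8090)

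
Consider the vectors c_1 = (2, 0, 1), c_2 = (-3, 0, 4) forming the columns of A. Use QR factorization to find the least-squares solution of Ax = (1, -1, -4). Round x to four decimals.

c_1 = (2, 0, 1); ‖c_1‖ = 2.2361, so e_1 = (0.8944, 0.0000, 0.4472).
e_1·c_2 = 0.8944·(-3) + 0.0000·0 + 0.4472·4 = -0.8944.
u_2 = c_2 + 0.8944·e_1 = (-2.2000, 0.0000, 4.4000).
‖u_2‖ = 4.9193, so e_2 = (-0.4472, 0.0000, 0.8944).
Qᵀb = (-0.8944, -4.0249).
Back-substitute: x_2 = -4.0249/4.9193 = -0.8182.
x_1 = (-0.8944 + 0.8944·(-0.8182))/2.2361 = -0.7273.

x = (-0.7273, -0.8182)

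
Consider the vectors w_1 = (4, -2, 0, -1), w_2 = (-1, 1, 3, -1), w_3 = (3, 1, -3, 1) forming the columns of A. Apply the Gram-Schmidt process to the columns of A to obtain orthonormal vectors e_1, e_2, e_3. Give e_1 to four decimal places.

w_1 = (4, -2, 0, -1); ‖w_1‖ = 4.5826, so e_1 = (0.8729, -0.4364, 0.0000, -0.2182).

e_1 = (0.8729, -0.4364, 0.0000, -0.2182)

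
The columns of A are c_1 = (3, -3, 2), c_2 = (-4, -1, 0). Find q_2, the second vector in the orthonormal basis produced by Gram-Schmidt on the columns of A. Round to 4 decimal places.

q_2 = (-0.7598, -0.6103, 0.2242)

c_1 = (3, -3, 2); ‖c_1‖ = 4.6904, so q_1 = (0.6396, -0.6396, 0.4264).
q_1·c_2 = 0.6396·(-4) + (-0.6396)·(-1) + 0.4264·0 = -1.9188.
u_2 = c_2 + 1.9188·q_1 = (-2.7727, -2.2273, 0.8182).
‖u_2‖ = 3.6494, so q_2 = (-0.7598, -0.6103, 0.2242).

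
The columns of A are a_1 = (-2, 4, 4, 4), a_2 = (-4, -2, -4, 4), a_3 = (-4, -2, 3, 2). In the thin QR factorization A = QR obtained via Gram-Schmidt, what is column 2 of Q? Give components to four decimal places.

e_2 = (-0.5547, -0.2774, -0.5547, 0.5547)

a_1 = (-2, 4, 4, 4); ‖a_1‖ = 7.2111, so e_1 = (-0.2774, 0.5547, 0.5547, 0.5547).
e_1·a_2 = (-0.2774)·(-4) + 0.5547·(-2) + 0.5547·(-4) + 0.5547·4 = 0.0000.
u_2 = a_2 + 0.0000·e_1 = (-4.0000, -2.0000, -4.0000, 4.0000).
‖u_2‖ = 7.2111, so e_2 = (-0.5547, -0.2774, -0.5547, 0.5547).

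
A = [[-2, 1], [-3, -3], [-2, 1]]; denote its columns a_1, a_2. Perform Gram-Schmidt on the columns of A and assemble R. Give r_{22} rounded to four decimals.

a_1 = (-2, -3, -2); ‖a_1‖ = 4.1231, so q_1 = (-0.4851, -0.7276, -0.4851).
q_1·a_2 = (-0.4851)·1 + (-0.7276)·(-3) + (-0.4851)·1 = 1.2127.
u_2 = a_2 − 1.2127·q_1 = (1.5882, -2.1176, 1.5882).
r_{22} = ‖u_2‖ = 3.0870.

r_{22} = 3.0870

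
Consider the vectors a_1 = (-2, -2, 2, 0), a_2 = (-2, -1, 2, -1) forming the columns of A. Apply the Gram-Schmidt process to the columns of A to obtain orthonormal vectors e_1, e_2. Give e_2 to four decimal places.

a_1 = (-2, -2, 2, 0); ‖a_1‖ = 3.4641, so e_1 = (-0.5774, -0.5774, 0.5774, 0.0000).
e_1·a_2 = (-0.5774)·(-2) + (-0.5774)·(-1) + 0.5774·2 + 0.0000·(-1) = 2.8868.
u_2 = a_2 − 2.8868·e_1 = (-0.3333, 0.6667, 0.3333, -1.0000).
‖u_2‖ = 1.2910, so e_2 = (-0.2582, 0.5164, 0.2582, -0.7746).

e_2 = (-0.2582, 0.5164, 0.2582, -0.7746)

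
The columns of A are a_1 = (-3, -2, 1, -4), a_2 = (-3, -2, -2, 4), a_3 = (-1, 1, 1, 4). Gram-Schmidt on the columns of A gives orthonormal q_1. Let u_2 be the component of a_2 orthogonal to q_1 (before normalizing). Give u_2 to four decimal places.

a_1 = (-3, -2, 1, -4); ‖a_1‖ = 5.4772, so q_1 = (-0.5477, -0.3651, 0.1826, -0.7303).
q_1·a_2 = (-0.5477)·(-3) + (-0.3651)·(-2) + 0.1826·(-2) + (-0.7303)·4 = -0.9129.
u_2 = a_2 + 0.9129·q_1 = (-3.5000, -2.3333, -1.8333, 3.3333).

u_2 = (-3.5000, -2.3333, -1.8333, 3.3333)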